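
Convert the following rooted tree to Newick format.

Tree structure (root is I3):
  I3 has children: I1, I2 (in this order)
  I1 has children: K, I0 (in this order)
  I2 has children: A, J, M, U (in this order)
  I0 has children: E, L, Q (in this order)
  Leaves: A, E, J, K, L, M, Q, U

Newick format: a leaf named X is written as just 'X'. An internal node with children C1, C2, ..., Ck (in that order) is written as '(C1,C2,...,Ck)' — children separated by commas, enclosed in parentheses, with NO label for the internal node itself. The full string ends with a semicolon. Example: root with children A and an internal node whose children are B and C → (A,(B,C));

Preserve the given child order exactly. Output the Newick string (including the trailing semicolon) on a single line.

internal I3 with children ['I1', 'I2']
  internal I1 with children ['K', 'I0']
    leaf 'K' → 'K'
    internal I0 with children ['E', 'L', 'Q']
      leaf 'E' → 'E'
      leaf 'L' → 'L'
      leaf 'Q' → 'Q'
    → '(E,L,Q)'
  → '(K,(E,L,Q))'
  internal I2 with children ['A', 'J', 'M', 'U']
    leaf 'A' → 'A'
    leaf 'J' → 'J'
    leaf 'M' → 'M'
    leaf 'U' → 'U'
  → '(A,J,M,U)'
→ '((K,(E,L,Q)),(A,J,M,U))'
Final: ((K,(E,L,Q)),(A,J,M,U));

Answer: ((K,(E,L,Q)),(A,J,M,U));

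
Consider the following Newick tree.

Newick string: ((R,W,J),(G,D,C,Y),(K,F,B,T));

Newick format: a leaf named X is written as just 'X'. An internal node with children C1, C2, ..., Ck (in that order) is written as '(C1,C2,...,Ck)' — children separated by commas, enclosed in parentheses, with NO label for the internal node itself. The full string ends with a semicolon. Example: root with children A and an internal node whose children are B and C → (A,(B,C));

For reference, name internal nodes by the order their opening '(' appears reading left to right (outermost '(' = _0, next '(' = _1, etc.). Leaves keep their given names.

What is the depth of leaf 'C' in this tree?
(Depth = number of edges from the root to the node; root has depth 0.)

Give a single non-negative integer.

Answer: 2

Derivation:
Newick: ((R,W,J),(G,D,C,Y),(K,F,B,T));
Naming internals by '(' encounter order: outermost '(' = _0, next = _1, ...
Query node: C
Path from root: _0 -> _2 -> C
Depth of C: 2 (number of edges from root)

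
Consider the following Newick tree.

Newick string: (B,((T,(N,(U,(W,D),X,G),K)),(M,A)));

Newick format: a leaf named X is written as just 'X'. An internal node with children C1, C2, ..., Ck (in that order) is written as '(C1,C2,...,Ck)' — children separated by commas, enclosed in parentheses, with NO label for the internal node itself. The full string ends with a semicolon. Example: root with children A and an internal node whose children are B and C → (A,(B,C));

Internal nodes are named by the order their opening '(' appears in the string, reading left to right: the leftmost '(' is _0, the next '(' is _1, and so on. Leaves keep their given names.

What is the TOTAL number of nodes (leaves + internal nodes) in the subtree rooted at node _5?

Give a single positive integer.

Newick: (B,((T,(N,(U,(W,D),X,G),K)),(M,A)));
Locate _5: it is the '(' at position 13 (the 6th '(' reading left to right).
Query: subtree rooted at _5
_5: subtree_size = 1 + 2
  W: subtree_size = 1 + 0
  D: subtree_size = 1 + 0
Total subtree size of _5: 3

Answer: 3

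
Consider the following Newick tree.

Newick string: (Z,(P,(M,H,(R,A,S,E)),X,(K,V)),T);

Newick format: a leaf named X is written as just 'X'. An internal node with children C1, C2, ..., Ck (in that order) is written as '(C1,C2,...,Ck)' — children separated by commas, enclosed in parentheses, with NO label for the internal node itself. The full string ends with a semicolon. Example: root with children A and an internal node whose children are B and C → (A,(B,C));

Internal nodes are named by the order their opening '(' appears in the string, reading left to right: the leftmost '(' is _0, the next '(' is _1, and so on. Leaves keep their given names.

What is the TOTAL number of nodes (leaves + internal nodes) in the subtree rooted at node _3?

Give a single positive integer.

Answer: 5

Derivation:
Newick: (Z,(P,(M,H,(R,A,S,E)),X,(K,V)),T);
Locate _3: it is the '(' at position 11 (the 4th '(' reading left to right).
Query: subtree rooted at _3
_3: subtree_size = 1 + 4
  R: subtree_size = 1 + 0
  A: subtree_size = 1 + 0
  S: subtree_size = 1 + 0
  E: subtree_size = 1 + 0
Total subtree size of _3: 5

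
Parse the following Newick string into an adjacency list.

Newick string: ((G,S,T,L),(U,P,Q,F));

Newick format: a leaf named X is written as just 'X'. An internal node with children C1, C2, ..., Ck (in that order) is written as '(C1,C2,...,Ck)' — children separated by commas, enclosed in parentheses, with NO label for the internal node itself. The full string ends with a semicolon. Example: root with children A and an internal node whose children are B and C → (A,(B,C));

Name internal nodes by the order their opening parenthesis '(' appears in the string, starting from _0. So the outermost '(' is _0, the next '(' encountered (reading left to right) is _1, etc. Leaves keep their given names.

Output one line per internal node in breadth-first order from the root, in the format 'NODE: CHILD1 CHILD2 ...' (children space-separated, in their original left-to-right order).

Answer: _0: _1 _2
_1: G S T L
_2: U P Q F

Derivation:
Input: ((G,S,T,L),(U,P,Q,F));
Scanning left-to-right, naming '(' by encounter order:
  pos 0: '(' -> open internal node _0 (depth 1)
  pos 1: '(' -> open internal node _1 (depth 2)
  pos 9: ')' -> close internal node _1 (now at depth 1)
  pos 11: '(' -> open internal node _2 (depth 2)
  pos 19: ')' -> close internal node _2 (now at depth 1)
  pos 20: ')' -> close internal node _0 (now at depth 0)
Total internal nodes: 3
BFS adjacency from root:
  _0: _1 _2
  _1: G S T L
  _2: U P Q F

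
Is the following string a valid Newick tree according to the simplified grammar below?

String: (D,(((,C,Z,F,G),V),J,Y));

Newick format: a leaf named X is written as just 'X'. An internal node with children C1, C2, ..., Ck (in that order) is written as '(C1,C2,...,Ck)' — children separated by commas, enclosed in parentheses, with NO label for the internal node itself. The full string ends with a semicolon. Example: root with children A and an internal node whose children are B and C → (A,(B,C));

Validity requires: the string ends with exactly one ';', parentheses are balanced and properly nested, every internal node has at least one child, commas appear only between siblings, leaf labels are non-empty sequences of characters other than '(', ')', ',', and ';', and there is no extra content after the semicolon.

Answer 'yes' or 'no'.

Answer: no

Derivation:
Input: (D,(((,C,Z,F,G),V),J,Y));
Paren balance: 4 '(' vs 4 ')' OK
Ends with single ';': True
Full parse: FAILS (empty leaf label at pos 6)
Valid: False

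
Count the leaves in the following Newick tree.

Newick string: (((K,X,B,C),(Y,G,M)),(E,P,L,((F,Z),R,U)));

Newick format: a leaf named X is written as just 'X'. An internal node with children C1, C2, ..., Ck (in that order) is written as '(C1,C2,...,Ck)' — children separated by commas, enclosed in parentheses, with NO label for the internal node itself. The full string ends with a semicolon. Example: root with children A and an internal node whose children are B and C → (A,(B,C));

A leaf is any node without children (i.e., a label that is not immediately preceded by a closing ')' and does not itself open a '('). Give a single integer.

Newick: (((K,X,B,C),(Y,G,M)),(E,P,L,((F,Z),R,U)));
Scan left-to-right; a leaf is any maximal label run not followed by '(':
  pos 3: leaf 'K' → count = 1
  pos 5: leaf 'X' → count = 2
  pos 7: leaf 'B' → count = 3
  pos 9: leaf 'C' → count = 4
  pos 13: leaf 'Y' → count = 5
  pos 15: leaf 'G' → count = 6
  pos 17: leaf 'M' → count = 7
  pos 22: leaf 'E' → count = 8
  pos 24: leaf 'P' → count = 9
  pos 26: leaf 'L' → count = 10
  pos 30: leaf 'F' → count = 11
  pos 32: leaf 'Z' → count = 12
  pos 35: leaf 'R' → count = 13
  pos 37: leaf 'U' → count = 14
Total leaves: 14

Answer: 14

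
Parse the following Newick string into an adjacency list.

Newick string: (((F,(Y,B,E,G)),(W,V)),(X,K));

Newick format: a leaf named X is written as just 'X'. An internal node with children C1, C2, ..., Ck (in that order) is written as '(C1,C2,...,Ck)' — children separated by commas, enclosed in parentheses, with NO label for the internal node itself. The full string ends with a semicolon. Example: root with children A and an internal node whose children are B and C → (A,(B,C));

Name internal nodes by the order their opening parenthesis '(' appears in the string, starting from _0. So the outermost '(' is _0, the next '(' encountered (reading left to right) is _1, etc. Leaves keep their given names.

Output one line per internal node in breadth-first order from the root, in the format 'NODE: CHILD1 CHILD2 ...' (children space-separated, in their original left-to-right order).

Answer: _0: _1 _5
_1: _2 _4
_5: X K
_2: F _3
_4: W V
_3: Y B E G

Derivation:
Input: (((F,(Y,B,E,G)),(W,V)),(X,K));
Scanning left-to-right, naming '(' by encounter order:
  pos 0: '(' -> open internal node _0 (depth 1)
  pos 1: '(' -> open internal node _1 (depth 2)
  pos 2: '(' -> open internal node _2 (depth 3)
  pos 5: '(' -> open internal node _3 (depth 4)
  pos 13: ')' -> close internal node _3 (now at depth 3)
  pos 14: ')' -> close internal node _2 (now at depth 2)
  pos 16: '(' -> open internal node _4 (depth 3)
  pos 20: ')' -> close internal node _4 (now at depth 2)
  pos 21: ')' -> close internal node _1 (now at depth 1)
  pos 23: '(' -> open internal node _5 (depth 2)
  pos 27: ')' -> close internal node _5 (now at depth 1)
  pos 28: ')' -> close internal node _0 (now at depth 0)
Total internal nodes: 6
BFS adjacency from root:
  _0: _1 _5
  _1: _2 _4
  _5: X K
  _2: F _3
  _4: W V
  _3: Y B E G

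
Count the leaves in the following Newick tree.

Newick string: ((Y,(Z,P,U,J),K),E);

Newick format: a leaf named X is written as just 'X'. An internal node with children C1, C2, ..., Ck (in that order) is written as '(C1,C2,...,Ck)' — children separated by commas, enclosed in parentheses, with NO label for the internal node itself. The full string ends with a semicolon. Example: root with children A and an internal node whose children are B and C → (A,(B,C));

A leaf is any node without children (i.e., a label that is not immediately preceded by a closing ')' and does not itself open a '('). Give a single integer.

Newick: ((Y,(Z,P,U,J),K),E);
Scan left-to-right; a leaf is any maximal label run not followed by '(':
  pos 2: leaf 'Y' → count = 1
  pos 5: leaf 'Z' → count = 2
  pos 7: leaf 'P' → count = 3
  pos 9: leaf 'U' → count = 4
  pos 11: leaf 'J' → count = 5
  pos 14: leaf 'K' → count = 6
  pos 17: leaf 'E' → count = 7
Total leaves: 7

Answer: 7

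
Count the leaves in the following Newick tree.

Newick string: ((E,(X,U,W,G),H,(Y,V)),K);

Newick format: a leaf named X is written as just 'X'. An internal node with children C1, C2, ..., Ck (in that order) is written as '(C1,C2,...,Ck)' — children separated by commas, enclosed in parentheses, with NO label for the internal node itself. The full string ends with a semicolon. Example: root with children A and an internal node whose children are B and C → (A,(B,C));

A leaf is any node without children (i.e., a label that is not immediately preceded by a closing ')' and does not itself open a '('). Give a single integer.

Newick: ((E,(X,U,W,G),H,(Y,V)),K);
Scan left-to-right; a leaf is any maximal label run not followed by '(':
  pos 2: leaf 'E' → count = 1
  pos 5: leaf 'X' → count = 2
  pos 7: leaf 'U' → count = 3
  pos 9: leaf 'W' → count = 4
  pos 11: leaf 'G' → count = 5
  pos 14: leaf 'H' → count = 6
  pos 17: leaf 'Y' → count = 7
  pos 19: leaf 'V' → count = 8
  pos 23: leaf 'K' → count = 9
Total leaves: 9

Answer: 9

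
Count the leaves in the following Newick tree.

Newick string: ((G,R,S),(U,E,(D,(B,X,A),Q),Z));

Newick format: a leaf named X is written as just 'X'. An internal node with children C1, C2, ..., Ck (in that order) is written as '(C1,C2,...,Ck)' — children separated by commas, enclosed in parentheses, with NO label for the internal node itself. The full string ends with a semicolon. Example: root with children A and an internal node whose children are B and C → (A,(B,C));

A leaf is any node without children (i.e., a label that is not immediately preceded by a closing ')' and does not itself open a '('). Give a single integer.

Newick: ((G,R,S),(U,E,(D,(B,X,A),Q),Z));
Scan left-to-right; a leaf is any maximal label run not followed by '(':
  pos 2: leaf 'G' → count = 1
  pos 4: leaf 'R' → count = 2
  pos 6: leaf 'S' → count = 3
  pos 10: leaf 'U' → count = 4
  pos 12: leaf 'E' → count = 5
  pos 15: leaf 'D' → count = 6
  pos 18: leaf 'B' → count = 7
  pos 20: leaf 'X' → count = 8
  pos 22: leaf 'A' → count = 9
  pos 25: leaf 'Q' → count = 10
  pos 28: leaf 'Z' → count = 11
Total leaves: 11

Answer: 11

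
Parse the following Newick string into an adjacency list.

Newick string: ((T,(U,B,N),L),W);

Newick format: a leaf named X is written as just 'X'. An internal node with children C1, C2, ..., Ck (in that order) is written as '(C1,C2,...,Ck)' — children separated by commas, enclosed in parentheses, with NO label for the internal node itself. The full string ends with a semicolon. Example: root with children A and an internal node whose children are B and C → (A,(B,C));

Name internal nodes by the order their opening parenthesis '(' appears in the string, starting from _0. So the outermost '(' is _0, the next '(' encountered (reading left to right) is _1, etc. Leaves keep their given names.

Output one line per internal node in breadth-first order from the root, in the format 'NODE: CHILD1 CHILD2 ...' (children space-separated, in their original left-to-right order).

Answer: _0: _1 W
_1: T _2 L
_2: U B N

Derivation:
Input: ((T,(U,B,N),L),W);
Scanning left-to-right, naming '(' by encounter order:
  pos 0: '(' -> open internal node _0 (depth 1)
  pos 1: '(' -> open internal node _1 (depth 2)
  pos 4: '(' -> open internal node _2 (depth 3)
  pos 10: ')' -> close internal node _2 (now at depth 2)
  pos 13: ')' -> close internal node _1 (now at depth 1)
  pos 16: ')' -> close internal node _0 (now at depth 0)
Total internal nodes: 3
BFS adjacency from root:
  _0: _1 W
  _1: T _2 L
  _2: U B N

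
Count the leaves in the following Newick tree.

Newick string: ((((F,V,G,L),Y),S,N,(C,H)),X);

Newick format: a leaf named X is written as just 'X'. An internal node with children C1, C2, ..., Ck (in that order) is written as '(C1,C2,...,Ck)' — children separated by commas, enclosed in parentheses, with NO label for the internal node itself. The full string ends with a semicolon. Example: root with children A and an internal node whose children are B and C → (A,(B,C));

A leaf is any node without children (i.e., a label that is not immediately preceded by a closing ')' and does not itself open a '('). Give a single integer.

Answer: 10

Derivation:
Newick: ((((F,V,G,L),Y),S,N,(C,H)),X);
Scan left-to-right; a leaf is any maximal label run not followed by '(':
  pos 4: leaf 'F' → count = 1
  pos 6: leaf 'V' → count = 2
  pos 8: leaf 'G' → count = 3
  pos 10: leaf 'L' → count = 4
  pos 13: leaf 'Y' → count = 5
  pos 16: leaf 'S' → count = 6
  pos 18: leaf 'N' → count = 7
  pos 21: leaf 'C' → count = 8
  pos 23: leaf 'H' → count = 9
  pos 27: leaf 'X' → count = 10
Total leaves: 10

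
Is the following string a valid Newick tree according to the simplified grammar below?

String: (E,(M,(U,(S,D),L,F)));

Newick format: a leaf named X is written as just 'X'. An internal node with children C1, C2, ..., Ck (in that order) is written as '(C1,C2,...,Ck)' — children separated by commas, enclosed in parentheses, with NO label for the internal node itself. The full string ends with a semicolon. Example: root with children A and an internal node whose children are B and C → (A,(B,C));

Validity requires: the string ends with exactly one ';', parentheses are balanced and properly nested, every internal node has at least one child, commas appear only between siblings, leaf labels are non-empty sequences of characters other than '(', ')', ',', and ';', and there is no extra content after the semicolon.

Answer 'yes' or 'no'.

Answer: yes

Derivation:
Input: (E,(M,(U,(S,D),L,F)));
Paren balance: 4 '(' vs 4 ')' OK
Ends with single ';': True
Full parse: OK
Valid: True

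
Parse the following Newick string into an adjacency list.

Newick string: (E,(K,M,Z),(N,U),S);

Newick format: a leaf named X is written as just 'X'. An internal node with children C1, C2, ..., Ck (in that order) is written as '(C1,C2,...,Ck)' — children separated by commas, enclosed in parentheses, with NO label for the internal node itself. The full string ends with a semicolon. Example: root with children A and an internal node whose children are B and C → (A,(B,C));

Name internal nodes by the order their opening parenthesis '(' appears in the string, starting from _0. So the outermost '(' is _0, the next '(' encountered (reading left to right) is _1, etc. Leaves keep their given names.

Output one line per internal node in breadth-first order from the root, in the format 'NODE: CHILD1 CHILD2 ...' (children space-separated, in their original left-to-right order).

Answer: _0: E _1 _2 S
_1: K M Z
_2: N U

Derivation:
Input: (E,(K,M,Z),(N,U),S);
Scanning left-to-right, naming '(' by encounter order:
  pos 0: '(' -> open internal node _0 (depth 1)
  pos 3: '(' -> open internal node _1 (depth 2)
  pos 9: ')' -> close internal node _1 (now at depth 1)
  pos 11: '(' -> open internal node _2 (depth 2)
  pos 15: ')' -> close internal node _2 (now at depth 1)
  pos 18: ')' -> close internal node _0 (now at depth 0)
Total internal nodes: 3
BFS adjacency from root:
  _0: E _1 _2 S
  _1: K M Z
  _2: N U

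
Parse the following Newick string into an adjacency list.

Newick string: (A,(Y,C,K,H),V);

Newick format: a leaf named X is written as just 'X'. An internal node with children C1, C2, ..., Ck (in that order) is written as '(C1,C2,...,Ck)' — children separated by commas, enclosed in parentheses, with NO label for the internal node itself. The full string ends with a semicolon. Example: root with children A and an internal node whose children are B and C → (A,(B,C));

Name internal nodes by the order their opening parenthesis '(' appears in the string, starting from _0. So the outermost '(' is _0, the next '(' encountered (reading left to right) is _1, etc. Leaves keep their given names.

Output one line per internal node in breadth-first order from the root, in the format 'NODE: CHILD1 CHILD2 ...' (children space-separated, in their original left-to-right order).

Answer: _0: A _1 V
_1: Y C K H

Derivation:
Input: (A,(Y,C,K,H),V);
Scanning left-to-right, naming '(' by encounter order:
  pos 0: '(' -> open internal node _0 (depth 1)
  pos 3: '(' -> open internal node _1 (depth 2)
  pos 11: ')' -> close internal node _1 (now at depth 1)
  pos 14: ')' -> close internal node _0 (now at depth 0)
Total internal nodes: 2
BFS adjacency from root:
  _0: A _1 V
  _1: Y C K H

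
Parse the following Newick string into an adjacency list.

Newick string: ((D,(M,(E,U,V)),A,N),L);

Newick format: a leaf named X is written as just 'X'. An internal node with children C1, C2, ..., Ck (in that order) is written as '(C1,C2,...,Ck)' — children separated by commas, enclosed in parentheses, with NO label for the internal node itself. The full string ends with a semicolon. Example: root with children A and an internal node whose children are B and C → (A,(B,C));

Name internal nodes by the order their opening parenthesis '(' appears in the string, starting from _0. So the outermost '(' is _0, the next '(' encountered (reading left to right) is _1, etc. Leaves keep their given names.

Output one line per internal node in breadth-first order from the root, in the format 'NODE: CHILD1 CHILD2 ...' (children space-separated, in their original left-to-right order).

Input: ((D,(M,(E,U,V)),A,N),L);
Scanning left-to-right, naming '(' by encounter order:
  pos 0: '(' -> open internal node _0 (depth 1)
  pos 1: '(' -> open internal node _1 (depth 2)
  pos 4: '(' -> open internal node _2 (depth 3)
  pos 7: '(' -> open internal node _3 (depth 4)
  pos 13: ')' -> close internal node _3 (now at depth 3)
  pos 14: ')' -> close internal node _2 (now at depth 2)
  pos 19: ')' -> close internal node _1 (now at depth 1)
  pos 22: ')' -> close internal node _0 (now at depth 0)
Total internal nodes: 4
BFS adjacency from root:
  _0: _1 L
  _1: D _2 A N
  _2: M _3
  _3: E U V

Answer: _0: _1 L
_1: D _2 A N
_2: M _3
_3: E U V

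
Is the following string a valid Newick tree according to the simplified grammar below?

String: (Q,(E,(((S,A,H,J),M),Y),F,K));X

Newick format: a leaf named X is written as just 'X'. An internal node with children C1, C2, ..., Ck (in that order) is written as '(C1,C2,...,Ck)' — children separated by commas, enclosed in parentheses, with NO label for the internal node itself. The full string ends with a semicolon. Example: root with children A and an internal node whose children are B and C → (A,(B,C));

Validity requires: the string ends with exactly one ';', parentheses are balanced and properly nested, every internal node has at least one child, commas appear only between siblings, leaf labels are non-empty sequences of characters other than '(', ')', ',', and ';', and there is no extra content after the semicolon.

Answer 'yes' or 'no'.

Answer: no

Derivation:
Input: (Q,(E,(((S,A,H,J),M),Y),F,K));X
Paren balance: 5 '(' vs 5 ')' OK
Ends with single ';': False
Full parse: FAILS (must end with ;)
Valid: False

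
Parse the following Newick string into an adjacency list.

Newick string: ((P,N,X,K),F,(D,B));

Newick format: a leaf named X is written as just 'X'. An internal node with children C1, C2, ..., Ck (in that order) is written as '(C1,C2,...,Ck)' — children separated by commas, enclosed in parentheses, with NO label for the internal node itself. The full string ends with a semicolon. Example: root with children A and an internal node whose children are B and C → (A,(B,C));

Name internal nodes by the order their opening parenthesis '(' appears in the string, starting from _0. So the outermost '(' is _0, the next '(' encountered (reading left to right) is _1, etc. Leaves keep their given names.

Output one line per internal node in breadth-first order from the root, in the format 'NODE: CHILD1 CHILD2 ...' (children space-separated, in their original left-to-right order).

Input: ((P,N,X,K),F,(D,B));
Scanning left-to-right, naming '(' by encounter order:
  pos 0: '(' -> open internal node _0 (depth 1)
  pos 1: '(' -> open internal node _1 (depth 2)
  pos 9: ')' -> close internal node _1 (now at depth 1)
  pos 13: '(' -> open internal node _2 (depth 2)
  pos 17: ')' -> close internal node _2 (now at depth 1)
  pos 18: ')' -> close internal node _0 (now at depth 0)
Total internal nodes: 3
BFS adjacency from root:
  _0: _1 F _2
  _1: P N X K
  _2: D B

Answer: _0: _1 F _2
_1: P N X K
_2: D B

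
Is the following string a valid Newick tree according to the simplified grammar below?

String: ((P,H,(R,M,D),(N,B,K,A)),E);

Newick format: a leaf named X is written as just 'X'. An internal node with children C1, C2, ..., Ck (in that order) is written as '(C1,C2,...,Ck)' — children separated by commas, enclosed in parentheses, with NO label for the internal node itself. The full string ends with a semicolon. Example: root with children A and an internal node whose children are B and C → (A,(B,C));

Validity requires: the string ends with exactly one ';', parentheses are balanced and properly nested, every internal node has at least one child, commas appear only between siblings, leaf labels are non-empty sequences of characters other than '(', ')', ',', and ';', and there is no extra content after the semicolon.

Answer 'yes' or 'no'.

Input: ((P,H,(R,M,D),(N,B,K,A)),E);
Paren balance: 4 '(' vs 4 ')' OK
Ends with single ';': True
Full parse: OK
Valid: True

Answer: yes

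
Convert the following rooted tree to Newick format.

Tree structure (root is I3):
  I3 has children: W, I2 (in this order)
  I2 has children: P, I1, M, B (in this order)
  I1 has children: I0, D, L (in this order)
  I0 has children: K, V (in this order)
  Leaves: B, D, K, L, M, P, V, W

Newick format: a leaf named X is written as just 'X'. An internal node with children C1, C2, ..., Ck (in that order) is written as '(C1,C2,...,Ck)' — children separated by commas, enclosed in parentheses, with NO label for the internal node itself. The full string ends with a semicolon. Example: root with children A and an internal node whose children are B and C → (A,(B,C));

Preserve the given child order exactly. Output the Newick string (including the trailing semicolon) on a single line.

Answer: (W,(P,((K,V),D,L),M,B));

Derivation:
internal I3 with children ['W', 'I2']
  leaf 'W' → 'W'
  internal I2 with children ['P', 'I1', 'M', 'B']
    leaf 'P' → 'P'
    internal I1 with children ['I0', 'D', 'L']
      internal I0 with children ['K', 'V']
        leaf 'K' → 'K'
        leaf 'V' → 'V'
      → '(K,V)'
      leaf 'D' → 'D'
      leaf 'L' → 'L'
    → '((K,V),D,L)'
    leaf 'M' → 'M'
    leaf 'B' → 'B'
  → '(P,((K,V),D,L),M,B)'
→ '(W,(P,((K,V),D,L),M,B))'
Final: (W,(P,((K,V),D,L),M,B));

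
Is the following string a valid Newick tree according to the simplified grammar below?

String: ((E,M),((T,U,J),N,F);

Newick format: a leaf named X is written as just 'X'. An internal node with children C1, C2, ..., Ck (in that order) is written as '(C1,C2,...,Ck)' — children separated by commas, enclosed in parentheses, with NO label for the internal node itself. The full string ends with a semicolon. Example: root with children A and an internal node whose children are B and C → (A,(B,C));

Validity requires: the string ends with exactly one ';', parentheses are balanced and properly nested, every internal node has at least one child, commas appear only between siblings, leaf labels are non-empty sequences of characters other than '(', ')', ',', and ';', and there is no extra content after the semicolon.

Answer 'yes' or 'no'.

Answer: no

Derivation:
Input: ((E,M),((T,U,J),N,F);
Paren balance: 4 '(' vs 3 ')' MISMATCH
Ends with single ';': True
Full parse: FAILS (expected , or ) at pos 20)
Valid: False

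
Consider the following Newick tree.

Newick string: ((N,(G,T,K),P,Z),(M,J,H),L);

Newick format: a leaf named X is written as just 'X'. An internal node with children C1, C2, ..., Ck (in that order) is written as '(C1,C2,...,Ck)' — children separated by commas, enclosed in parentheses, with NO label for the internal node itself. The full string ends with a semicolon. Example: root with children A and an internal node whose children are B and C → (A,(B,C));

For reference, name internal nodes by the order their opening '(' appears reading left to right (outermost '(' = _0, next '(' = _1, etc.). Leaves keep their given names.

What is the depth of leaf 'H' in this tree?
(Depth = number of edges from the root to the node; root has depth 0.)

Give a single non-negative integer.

Answer: 2

Derivation:
Newick: ((N,(G,T,K),P,Z),(M,J,H),L);
Naming internals by '(' encounter order: outermost '(' = _0, next = _1, ...
Query node: H
Path from root: _0 -> _3 -> H
Depth of H: 2 (number of edges from root)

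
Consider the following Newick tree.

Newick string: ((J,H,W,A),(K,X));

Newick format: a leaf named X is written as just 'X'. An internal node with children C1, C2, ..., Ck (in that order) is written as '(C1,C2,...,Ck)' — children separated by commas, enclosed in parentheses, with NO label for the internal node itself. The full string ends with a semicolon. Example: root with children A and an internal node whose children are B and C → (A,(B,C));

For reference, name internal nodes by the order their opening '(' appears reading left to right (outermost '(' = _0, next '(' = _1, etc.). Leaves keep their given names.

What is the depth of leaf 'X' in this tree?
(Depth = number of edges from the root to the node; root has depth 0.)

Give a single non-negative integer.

Newick: ((J,H,W,A),(K,X));
Naming internals by '(' encounter order: outermost '(' = _0, next = _1, ...
Query node: X
Path from root: _0 -> _2 -> X
Depth of X: 2 (number of edges from root)

Answer: 2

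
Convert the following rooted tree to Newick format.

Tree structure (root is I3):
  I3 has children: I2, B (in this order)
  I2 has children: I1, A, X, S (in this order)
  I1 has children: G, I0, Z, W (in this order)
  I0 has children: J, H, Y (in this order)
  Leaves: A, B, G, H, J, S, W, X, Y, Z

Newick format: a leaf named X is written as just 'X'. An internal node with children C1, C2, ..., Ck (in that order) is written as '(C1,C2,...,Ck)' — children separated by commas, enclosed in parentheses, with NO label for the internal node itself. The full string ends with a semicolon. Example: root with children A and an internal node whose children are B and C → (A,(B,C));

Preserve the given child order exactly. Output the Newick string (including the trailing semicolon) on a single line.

Answer: (((G,(J,H,Y),Z,W),A,X,S),B);

Derivation:
internal I3 with children ['I2', 'B']
  internal I2 with children ['I1', 'A', 'X', 'S']
    internal I1 with children ['G', 'I0', 'Z', 'W']
      leaf 'G' → 'G'
      internal I0 with children ['J', 'H', 'Y']
        leaf 'J' → 'J'
        leaf 'H' → 'H'
        leaf 'Y' → 'Y'
      → '(J,H,Y)'
      leaf 'Z' → 'Z'
      leaf 'W' → 'W'
    → '(G,(J,H,Y),Z,W)'
    leaf 'A' → 'A'
    leaf 'X' → 'X'
    leaf 'S' → 'S'
  → '((G,(J,H,Y),Z,W),A,X,S)'
  leaf 'B' → 'B'
→ '(((G,(J,H,Y),Z,W),A,X,S),B)'
Final: (((G,(J,H,Y),Z,W),A,X,S),B);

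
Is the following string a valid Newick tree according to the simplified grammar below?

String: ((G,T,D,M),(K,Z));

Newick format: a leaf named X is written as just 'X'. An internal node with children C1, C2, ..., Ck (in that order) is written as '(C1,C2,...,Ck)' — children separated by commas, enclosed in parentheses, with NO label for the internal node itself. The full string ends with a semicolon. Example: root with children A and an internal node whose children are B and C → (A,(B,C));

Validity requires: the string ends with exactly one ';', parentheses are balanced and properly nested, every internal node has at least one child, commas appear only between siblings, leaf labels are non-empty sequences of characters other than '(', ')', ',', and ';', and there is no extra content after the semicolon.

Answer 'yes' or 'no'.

Answer: yes

Derivation:
Input: ((G,T,D,M),(K,Z));
Paren balance: 3 '(' vs 3 ')' OK
Ends with single ';': True
Full parse: OK
Valid: True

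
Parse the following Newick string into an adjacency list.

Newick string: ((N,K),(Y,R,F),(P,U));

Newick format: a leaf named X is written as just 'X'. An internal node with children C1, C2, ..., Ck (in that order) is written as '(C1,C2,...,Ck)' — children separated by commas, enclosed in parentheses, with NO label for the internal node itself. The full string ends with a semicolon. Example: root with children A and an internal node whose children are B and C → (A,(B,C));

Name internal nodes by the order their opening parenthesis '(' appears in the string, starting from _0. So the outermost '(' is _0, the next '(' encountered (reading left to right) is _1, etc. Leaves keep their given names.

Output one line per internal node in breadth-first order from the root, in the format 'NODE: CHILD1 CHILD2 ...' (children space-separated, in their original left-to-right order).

Input: ((N,K),(Y,R,F),(P,U));
Scanning left-to-right, naming '(' by encounter order:
  pos 0: '(' -> open internal node _0 (depth 1)
  pos 1: '(' -> open internal node _1 (depth 2)
  pos 5: ')' -> close internal node _1 (now at depth 1)
  pos 7: '(' -> open internal node _2 (depth 2)
  pos 13: ')' -> close internal node _2 (now at depth 1)
  pos 15: '(' -> open internal node _3 (depth 2)
  pos 19: ')' -> close internal node _3 (now at depth 1)
  pos 20: ')' -> close internal node _0 (now at depth 0)
Total internal nodes: 4
BFS adjacency from root:
  _0: _1 _2 _3
  _1: N K
  _2: Y R F
  _3: P U

Answer: _0: _1 _2 _3
_1: N K
_2: Y R F
_3: P U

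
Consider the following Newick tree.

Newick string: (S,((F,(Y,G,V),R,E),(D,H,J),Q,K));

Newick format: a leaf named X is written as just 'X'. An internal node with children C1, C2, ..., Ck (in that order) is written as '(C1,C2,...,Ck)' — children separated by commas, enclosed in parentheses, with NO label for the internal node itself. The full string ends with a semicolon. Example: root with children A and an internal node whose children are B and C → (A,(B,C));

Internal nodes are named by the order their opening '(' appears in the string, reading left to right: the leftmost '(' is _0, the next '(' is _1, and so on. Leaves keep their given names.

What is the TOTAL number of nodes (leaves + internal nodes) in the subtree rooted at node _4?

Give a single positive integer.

Newick: (S,((F,(Y,G,V),R,E),(D,H,J),Q,K));
Locate _4: it is the '(' at position 20 (the 5th '(' reading left to right).
Query: subtree rooted at _4
_4: subtree_size = 1 + 3
  D: subtree_size = 1 + 0
  H: subtree_size = 1 + 0
  J: subtree_size = 1 + 0
Total subtree size of _4: 4

Answer: 4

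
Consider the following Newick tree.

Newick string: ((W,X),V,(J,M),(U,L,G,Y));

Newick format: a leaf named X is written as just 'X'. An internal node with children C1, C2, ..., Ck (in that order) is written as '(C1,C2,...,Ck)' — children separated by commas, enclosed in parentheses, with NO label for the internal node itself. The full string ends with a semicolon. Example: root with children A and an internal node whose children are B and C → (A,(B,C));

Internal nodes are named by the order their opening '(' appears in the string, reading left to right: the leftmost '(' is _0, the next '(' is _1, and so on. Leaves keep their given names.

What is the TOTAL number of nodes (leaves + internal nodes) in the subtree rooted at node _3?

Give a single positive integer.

Newick: ((W,X),V,(J,M),(U,L,G,Y));
Locate _3: it is the '(' at position 15 (the 4th '(' reading left to right).
Query: subtree rooted at _3
_3: subtree_size = 1 + 4
  U: subtree_size = 1 + 0
  L: subtree_size = 1 + 0
  G: subtree_size = 1 + 0
  Y: subtree_size = 1 + 0
Total subtree size of _3: 5

Answer: 5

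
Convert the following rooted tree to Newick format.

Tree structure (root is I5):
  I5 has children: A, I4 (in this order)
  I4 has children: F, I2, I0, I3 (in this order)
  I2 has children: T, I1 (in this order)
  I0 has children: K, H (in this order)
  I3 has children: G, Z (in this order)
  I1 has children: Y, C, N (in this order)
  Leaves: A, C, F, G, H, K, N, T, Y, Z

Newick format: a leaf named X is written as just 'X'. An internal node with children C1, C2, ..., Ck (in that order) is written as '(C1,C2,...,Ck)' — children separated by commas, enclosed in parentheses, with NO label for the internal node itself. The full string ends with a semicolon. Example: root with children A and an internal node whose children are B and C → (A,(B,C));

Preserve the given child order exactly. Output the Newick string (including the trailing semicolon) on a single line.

Answer: (A,(F,(T,(Y,C,N)),(K,H),(G,Z)));

Derivation:
internal I5 with children ['A', 'I4']
  leaf 'A' → 'A'
  internal I4 with children ['F', 'I2', 'I0', 'I3']
    leaf 'F' → 'F'
    internal I2 with children ['T', 'I1']
      leaf 'T' → 'T'
      internal I1 with children ['Y', 'C', 'N']
        leaf 'Y' → 'Y'
        leaf 'C' → 'C'
        leaf 'N' → 'N'
      → '(Y,C,N)'
    → '(T,(Y,C,N))'
    internal I0 with children ['K', 'H']
      leaf 'K' → 'K'
      leaf 'H' → 'H'
    → '(K,H)'
    internal I3 with children ['G', 'Z']
      leaf 'G' → 'G'
      leaf 'Z' → 'Z'
    → '(G,Z)'
  → '(F,(T,(Y,C,N)),(K,H),(G,Z))'
→ '(A,(F,(T,(Y,C,N)),(K,H),(G,Z)))'
Final: (A,(F,(T,(Y,C,N)),(K,H),(G,Z)));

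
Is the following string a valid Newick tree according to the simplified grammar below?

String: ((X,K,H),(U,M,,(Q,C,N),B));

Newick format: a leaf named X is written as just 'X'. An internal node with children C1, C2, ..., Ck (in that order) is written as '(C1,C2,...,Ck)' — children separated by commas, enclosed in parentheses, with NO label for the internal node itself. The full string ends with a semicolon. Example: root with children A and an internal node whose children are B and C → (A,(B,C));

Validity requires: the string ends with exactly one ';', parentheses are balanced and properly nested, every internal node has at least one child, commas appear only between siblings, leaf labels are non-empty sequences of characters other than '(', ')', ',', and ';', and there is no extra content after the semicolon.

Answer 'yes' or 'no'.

Input: ((X,K,H),(U,M,,(Q,C,N),B));
Paren balance: 4 '(' vs 4 ')' OK
Ends with single ';': True
Full parse: FAILS (empty leaf label at pos 14)
Valid: False

Answer: no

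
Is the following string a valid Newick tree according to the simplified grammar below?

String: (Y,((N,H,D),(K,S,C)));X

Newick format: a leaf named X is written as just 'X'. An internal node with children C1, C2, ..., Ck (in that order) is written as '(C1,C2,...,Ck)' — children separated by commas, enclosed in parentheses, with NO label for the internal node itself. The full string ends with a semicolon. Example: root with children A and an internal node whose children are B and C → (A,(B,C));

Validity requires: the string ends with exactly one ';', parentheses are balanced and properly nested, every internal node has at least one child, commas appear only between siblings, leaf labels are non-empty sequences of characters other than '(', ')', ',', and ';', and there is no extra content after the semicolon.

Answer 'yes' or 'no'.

Input: (Y,((N,H,D),(K,S,C)));X
Paren balance: 4 '(' vs 4 ')' OK
Ends with single ';': False
Full parse: FAILS (must end with ;)
Valid: False

Answer: no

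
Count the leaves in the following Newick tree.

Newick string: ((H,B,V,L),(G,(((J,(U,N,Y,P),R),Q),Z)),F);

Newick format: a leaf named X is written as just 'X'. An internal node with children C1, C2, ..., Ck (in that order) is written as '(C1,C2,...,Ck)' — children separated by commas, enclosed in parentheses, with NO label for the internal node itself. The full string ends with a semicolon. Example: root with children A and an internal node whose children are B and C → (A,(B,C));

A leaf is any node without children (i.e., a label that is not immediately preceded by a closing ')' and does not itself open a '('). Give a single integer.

Newick: ((H,B,V,L),(G,(((J,(U,N,Y,P),R),Q),Z)),F);
Scan left-to-right; a leaf is any maximal label run not followed by '(':
  pos 2: leaf 'H' → count = 1
  pos 4: leaf 'B' → count = 2
  pos 6: leaf 'V' → count = 3
  pos 8: leaf 'L' → count = 4
  pos 12: leaf 'G' → count = 5
  pos 17: leaf 'J' → count = 6
  pos 20: leaf 'U' → count = 7
  pos 22: leaf 'N' → count = 8
  pos 24: leaf 'Y' → count = 9
  pos 26: leaf 'P' → count = 10
  pos 29: leaf 'R' → count = 11
  pos 32: leaf 'Q' → count = 12
  pos 35: leaf 'Z' → count = 13
  pos 39: leaf 'F' → count = 14
Total leaves: 14

Answer: 14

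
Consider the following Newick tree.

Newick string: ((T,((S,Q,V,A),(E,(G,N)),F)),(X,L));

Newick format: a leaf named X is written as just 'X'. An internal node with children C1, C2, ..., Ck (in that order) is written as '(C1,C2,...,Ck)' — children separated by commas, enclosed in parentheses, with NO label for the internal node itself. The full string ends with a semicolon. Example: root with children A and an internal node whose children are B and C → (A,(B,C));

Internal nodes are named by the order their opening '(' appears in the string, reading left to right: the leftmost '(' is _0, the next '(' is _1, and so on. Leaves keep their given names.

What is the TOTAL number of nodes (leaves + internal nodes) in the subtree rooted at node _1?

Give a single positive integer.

Newick: ((T,((S,Q,V,A),(E,(G,N)),F)),(X,L));
Locate _1: it is the '(' at position 1 (the 2nd '(' reading left to right).
Query: subtree rooted at _1
_1: subtree_size = 1 + 13
  T: subtree_size = 1 + 0
  _2: subtree_size = 1 + 11
    _3: subtree_size = 1 + 4
      S: subtree_size = 1 + 0
      Q: subtree_size = 1 + 0
      V: subtree_size = 1 + 0
      A: subtree_size = 1 + 0
    _4: subtree_size = 1 + 4
      E: subtree_size = 1 + 0
      _5: subtree_size = 1 + 2
        G: subtree_size = 1 + 0
        N: subtree_size = 1 + 0
    F: subtree_size = 1 + 0
Total subtree size of _1: 14

Answer: 14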